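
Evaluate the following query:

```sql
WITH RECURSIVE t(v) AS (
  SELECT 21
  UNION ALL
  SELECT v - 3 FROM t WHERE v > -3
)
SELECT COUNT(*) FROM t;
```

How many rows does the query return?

Base: v=21.
Iteration 1: 21 > -3 holds -> v = 21 - 3 = 18.
Iteration 2: 18 > -3 holds -> v = 18 - 3 = 15.
Iteration 3: 15 > -3 holds -> v = 15 - 3 = 12.
Iteration 4: 12 > -3 holds -> v = 12 - 3 = 9.
Iteration 5: 9 > -3 holds -> v = 9 - 3 = 6.
Iteration 6: 6 > -3 holds -> v = 6 - 3 = 3.
Iteration 7: 3 > -3 holds -> v = 3 - 3 = 0.
Iteration 8: 0 > -3 holds -> v = 0 - 3 = -3.
Iteration 9: -3 > -3 fails; recursion stops.
Total rows emitted: 9.

9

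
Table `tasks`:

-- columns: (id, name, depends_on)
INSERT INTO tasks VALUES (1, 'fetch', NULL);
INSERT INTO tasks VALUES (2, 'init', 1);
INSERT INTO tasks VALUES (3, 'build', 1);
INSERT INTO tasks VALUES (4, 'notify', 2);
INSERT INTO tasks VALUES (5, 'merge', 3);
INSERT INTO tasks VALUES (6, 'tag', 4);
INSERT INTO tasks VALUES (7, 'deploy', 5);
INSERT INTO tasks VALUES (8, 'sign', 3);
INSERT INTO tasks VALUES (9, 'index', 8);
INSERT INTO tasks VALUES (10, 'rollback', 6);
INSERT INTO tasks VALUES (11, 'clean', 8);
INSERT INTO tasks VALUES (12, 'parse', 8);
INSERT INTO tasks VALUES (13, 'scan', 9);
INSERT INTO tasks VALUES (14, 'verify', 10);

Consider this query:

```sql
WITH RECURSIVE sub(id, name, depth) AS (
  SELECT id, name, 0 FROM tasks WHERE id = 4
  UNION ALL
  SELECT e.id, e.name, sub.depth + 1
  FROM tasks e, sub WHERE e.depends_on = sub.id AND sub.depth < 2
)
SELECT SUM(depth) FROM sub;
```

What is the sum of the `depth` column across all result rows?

Base: id=4 (notify) at depth 0.
Iteration 1: rows with depends_on in {4} -> tag (id 6, depth 1).
Iteration 2: rows with depends_on in {6} -> rollback (id 10, depth 2).
Iteration 3: depth < 2 fails for all current rows; recursion stops.
SUM(depth) = 0 + 1 + 2 = 3.

3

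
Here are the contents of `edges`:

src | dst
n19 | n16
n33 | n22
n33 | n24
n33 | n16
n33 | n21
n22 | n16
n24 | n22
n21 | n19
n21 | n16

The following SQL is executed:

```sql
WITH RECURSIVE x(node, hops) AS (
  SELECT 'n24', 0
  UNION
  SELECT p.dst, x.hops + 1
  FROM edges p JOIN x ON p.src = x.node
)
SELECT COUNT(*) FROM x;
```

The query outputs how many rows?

Base: (n24, hops=0).
Iteration 1: edges from {n24} -> (n22, hops=1).
Iteration 2: edges from {n22} -> (n16, hops=2).
Iteration 3: no outgoing edges from {n16}; recursion stops.
Total rows emitted: 3.

3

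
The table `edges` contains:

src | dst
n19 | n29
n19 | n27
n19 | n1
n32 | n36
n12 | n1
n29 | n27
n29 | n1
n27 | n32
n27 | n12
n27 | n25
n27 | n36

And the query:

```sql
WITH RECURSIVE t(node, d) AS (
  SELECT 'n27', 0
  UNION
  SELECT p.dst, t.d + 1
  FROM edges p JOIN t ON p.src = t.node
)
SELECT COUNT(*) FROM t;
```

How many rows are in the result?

7

Base: (n27, d=0).
Iteration 1: edges from {n27} -> (n12, d=1), (n25, d=1), (n32, d=1), (n36, d=1).
Iteration 2: edges from {n12,n25,n32,n36} -> (n1, d=2), (n36, d=2).
Iteration 3: no outgoing edges from {n1,n36}; recursion stops.
Total rows emitted: 7.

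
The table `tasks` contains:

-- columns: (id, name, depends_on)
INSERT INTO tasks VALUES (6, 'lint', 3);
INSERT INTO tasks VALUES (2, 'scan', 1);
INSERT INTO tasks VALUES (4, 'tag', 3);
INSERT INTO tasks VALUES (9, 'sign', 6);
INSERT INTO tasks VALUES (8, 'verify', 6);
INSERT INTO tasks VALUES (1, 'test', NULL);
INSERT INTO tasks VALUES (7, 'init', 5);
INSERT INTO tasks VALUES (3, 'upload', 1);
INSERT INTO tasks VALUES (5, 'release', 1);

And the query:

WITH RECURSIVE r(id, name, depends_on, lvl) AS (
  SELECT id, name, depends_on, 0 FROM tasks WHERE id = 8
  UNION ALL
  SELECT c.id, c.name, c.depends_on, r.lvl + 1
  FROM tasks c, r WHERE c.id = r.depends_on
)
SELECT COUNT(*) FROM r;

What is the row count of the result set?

4

Base: id=8 (verify), depends_on=6, lvl 0.
Iteration 1: join on id=6 -> lint (id 6, depends_on=3, lvl 1).
Iteration 2: join on id=3 -> upload (id 3, depends_on=1, lvl 2).
Iteration 3: join on id=1 -> test (id 1, depends_on=NULL, lvl 3).
Iteration 4: depends_on is NULL; no match; recursion stops.
Total rows emitted: 4.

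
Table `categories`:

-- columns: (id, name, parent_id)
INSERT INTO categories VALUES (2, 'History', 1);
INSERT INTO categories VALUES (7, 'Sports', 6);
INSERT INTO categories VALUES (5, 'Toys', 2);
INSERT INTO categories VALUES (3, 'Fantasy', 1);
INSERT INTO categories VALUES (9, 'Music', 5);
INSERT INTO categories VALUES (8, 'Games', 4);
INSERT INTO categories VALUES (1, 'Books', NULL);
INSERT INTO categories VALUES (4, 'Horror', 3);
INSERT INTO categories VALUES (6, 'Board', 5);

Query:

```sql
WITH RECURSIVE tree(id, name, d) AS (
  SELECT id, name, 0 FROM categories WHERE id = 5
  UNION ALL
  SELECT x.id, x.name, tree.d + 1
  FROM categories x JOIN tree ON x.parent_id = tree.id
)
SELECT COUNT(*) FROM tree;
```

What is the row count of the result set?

4

Base: id=5 (Toys) at d 0.
Iteration 1: rows with parent_id in {5} -> Board (id 6, d 1), Music (id 9, d 1).
Iteration 2: rows with parent_id in {6,9} -> Sports (id 7, d 2).
Iteration 3: no rows with parent_id in {7}; recursion stops.
Total rows emitted: 4.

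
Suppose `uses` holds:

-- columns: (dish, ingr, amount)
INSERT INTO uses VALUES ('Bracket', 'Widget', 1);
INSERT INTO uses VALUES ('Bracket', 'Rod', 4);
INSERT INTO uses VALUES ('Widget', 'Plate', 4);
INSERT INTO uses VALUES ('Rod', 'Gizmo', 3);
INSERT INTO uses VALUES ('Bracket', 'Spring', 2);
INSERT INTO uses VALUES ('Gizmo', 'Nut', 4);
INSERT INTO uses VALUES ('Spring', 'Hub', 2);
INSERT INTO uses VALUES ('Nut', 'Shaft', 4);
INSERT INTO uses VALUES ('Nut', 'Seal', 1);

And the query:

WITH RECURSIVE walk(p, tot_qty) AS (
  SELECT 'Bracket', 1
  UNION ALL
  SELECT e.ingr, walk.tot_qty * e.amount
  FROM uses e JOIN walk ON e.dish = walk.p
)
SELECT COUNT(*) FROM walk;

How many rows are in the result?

Base: (Bracket, tot_qty=1).
Iteration 1: components of {Bracket} -> Rod = 1*4 = 4, Spring = 1*2 = 2, Widget = 1*1 = 1.
Iteration 2: components of {Rod,Spring,Widget} -> Gizmo = 4*3 = 12, Hub = 2*2 = 4, Plate = 1*4 = 4.
Iteration 3: components of {Gizmo,Hub,Plate} -> Nut = 12*4 = 48.
Iteration 4: components of {Nut} -> Seal = 48*1 = 48, Shaft = 48*4 = 192.
Iteration 5: no further components; recursion stops.
Total rows emitted: 10.

10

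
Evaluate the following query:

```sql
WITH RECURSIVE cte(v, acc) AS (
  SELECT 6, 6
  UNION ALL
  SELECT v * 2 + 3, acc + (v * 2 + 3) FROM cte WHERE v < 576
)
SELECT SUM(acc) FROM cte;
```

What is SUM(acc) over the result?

Base: v=6, acc=6.
Iteration 1: 6 < 576 holds -> v = 6 * 2 + 3 = 15, acc = 6 + 15 = 21.
Iteration 2: 15 < 576 holds -> v = 15 * 2 + 3 = 33, acc = 21 + 33 = 54.
Iteration 3: 33 < 576 holds -> v = 33 * 2 + 3 = 69, acc = 54 + 69 = 123.
Iteration 4: 69 < 576 holds -> v = 69 * 2 + 3 = 141, acc = 123 + 141 = 264.
Iteration 5: 141 < 576 holds -> v = 141 * 2 + 3 = 285, acc = 264 + 285 = 549.
Iteration 6: 285 < 576 holds -> v = 285 * 2 + 3 = 573, acc = 549 + 573 = 1122.
Iteration 7: 573 < 576 holds -> v = 573 * 2 + 3 = 1149, acc = 1122 + 1149 = 2271.
Iteration 8: 1149 < 576 fails; recursion stops.
SUM(acc) = 6 + 21 + 54 + 123 + 264 + 549 + 1122 + 2271 = 4410.

4410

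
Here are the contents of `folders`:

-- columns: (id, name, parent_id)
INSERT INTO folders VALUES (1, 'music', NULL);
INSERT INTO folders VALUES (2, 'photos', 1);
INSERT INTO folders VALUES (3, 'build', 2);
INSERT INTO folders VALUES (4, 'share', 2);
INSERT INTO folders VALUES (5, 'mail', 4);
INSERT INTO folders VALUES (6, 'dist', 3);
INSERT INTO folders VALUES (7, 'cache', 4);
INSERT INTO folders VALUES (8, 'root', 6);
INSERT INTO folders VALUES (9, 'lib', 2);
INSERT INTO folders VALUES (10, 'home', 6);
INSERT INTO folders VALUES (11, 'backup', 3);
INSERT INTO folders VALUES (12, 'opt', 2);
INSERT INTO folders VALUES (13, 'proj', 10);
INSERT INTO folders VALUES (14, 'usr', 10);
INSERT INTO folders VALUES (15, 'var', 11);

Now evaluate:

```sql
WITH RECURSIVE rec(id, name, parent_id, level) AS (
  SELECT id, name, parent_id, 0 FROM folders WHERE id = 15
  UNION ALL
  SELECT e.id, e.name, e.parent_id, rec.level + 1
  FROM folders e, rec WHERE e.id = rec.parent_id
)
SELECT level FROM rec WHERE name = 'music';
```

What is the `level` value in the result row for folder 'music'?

Base: id=15 (var), parent_id=11, level 0.
Iteration 1: join on id=11 -> backup (id 11, parent_id=3, level 1).
Iteration 2: join on id=3 -> build (id 3, parent_id=2, level 2).
Iteration 3: join on id=2 -> photos (id 2, parent_id=1, level 3).
Iteration 4: join on id=1 -> music (id 1, parent_id=NULL, level 4).
Iteration 5: parent_id is NULL; no match; recursion stops.

4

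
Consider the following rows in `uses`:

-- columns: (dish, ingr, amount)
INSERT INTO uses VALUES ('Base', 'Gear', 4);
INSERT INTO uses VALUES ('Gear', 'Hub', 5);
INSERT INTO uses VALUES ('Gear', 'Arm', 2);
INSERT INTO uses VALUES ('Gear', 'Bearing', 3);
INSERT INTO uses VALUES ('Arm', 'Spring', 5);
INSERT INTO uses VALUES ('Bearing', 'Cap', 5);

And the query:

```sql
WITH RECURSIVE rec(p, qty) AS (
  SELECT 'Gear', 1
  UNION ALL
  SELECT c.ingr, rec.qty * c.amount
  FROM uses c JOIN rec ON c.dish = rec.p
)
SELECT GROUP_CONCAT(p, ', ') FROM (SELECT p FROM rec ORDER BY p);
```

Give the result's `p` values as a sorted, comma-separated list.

Arm, Bearing, Cap, Gear, Hub, Spring

Base: (Gear, qty=1).
Iteration 1: components of {Gear} -> Arm = 1*2 = 2, Bearing = 1*3 = 3, Hub = 1*5 = 5.
Iteration 2: components of {Arm,Bearing,Hub} -> Cap = 3*5 = 15, Spring = 2*5 = 10.
Iteration 3: no further components; recursion stops.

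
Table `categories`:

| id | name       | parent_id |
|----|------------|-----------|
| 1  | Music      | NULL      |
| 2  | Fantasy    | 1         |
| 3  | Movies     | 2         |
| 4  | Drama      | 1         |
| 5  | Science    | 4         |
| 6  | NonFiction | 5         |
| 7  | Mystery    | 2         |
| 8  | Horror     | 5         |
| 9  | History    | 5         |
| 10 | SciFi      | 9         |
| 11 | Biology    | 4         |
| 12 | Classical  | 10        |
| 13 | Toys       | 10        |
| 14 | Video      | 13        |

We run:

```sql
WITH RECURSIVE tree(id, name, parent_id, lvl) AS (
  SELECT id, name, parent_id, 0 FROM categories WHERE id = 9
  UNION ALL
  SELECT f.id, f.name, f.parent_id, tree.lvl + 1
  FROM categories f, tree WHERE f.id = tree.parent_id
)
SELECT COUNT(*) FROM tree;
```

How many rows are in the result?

Base: id=9 (History), parent_id=5, lvl 0.
Iteration 1: join on id=5 -> Science (id 5, parent_id=4, lvl 1).
Iteration 2: join on id=4 -> Drama (id 4, parent_id=1, lvl 2).
Iteration 3: join on id=1 -> Music (id 1, parent_id=NULL, lvl 3).
Iteration 4: parent_id is NULL; no match; recursion stops.
Total rows emitted: 4.

4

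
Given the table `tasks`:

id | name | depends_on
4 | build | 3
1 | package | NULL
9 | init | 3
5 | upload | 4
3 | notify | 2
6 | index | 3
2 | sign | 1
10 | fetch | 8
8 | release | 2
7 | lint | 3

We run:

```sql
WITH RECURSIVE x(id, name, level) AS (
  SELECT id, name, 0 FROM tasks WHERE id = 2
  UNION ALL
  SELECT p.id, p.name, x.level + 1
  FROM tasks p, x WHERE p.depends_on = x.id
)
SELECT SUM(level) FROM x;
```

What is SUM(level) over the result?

15

Base: id=2 (sign) at level 0.
Iteration 1: rows with depends_on in {2} -> notify (id 3, level 1), release (id 8, level 1).
Iteration 2: rows with depends_on in {3,8} -> build (id 4, level 2), index (id 6, level 2), lint (id 7, level 2), init (id 9, level 2), fetch (id 10, level 2).
Iteration 3: rows with depends_on in {4,6,7,9,10} -> upload (id 5, level 3).
Iteration 4: no rows with depends_on in {5}; recursion stops.
SUM(level) = 0 + 1 + 1 + 2 + 2 + 2 + 2 + 2 + 3 = 15.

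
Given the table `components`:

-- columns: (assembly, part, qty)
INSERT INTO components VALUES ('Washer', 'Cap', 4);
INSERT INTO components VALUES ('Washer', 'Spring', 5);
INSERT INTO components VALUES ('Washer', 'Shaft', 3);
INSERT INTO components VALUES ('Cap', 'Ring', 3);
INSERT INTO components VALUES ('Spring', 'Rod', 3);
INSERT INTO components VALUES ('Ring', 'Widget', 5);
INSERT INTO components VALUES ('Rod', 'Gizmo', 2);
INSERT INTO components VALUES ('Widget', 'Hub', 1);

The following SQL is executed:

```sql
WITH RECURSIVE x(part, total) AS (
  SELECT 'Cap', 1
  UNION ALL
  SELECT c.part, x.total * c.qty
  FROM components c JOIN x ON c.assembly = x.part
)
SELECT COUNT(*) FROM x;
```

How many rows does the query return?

4

Base: (Cap, total=1).
Iteration 1: components of {Cap} -> Ring = 1*3 = 3.
Iteration 2: components of {Ring} -> Widget = 3*5 = 15.
Iteration 3: components of {Widget} -> Hub = 15*1 = 15.
Iteration 4: no further components; recursion stops.
Total rows emitted: 4.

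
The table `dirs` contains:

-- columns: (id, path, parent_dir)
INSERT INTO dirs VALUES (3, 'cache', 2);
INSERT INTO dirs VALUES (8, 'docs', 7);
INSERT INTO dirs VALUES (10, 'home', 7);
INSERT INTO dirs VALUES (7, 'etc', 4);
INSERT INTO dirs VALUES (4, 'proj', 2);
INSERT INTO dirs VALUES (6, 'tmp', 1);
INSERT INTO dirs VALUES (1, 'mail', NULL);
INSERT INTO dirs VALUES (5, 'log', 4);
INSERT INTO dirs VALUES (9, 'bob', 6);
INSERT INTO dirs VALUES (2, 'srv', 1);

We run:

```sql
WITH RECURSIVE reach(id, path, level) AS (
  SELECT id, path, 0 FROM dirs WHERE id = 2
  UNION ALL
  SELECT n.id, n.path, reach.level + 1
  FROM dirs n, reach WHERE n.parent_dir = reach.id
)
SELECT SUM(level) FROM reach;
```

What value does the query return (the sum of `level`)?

Base: id=2 (srv) at level 0.
Iteration 1: rows with parent_dir in {2} -> cache (id 3, level 1), proj (id 4, level 1).
Iteration 2: rows with parent_dir in {3,4} -> log (id 5, level 2), etc (id 7, level 2).
Iteration 3: rows with parent_dir in {5,7} -> docs (id 8, level 3), home (id 10, level 3).
Iteration 4: no rows with parent_dir in {8,10}; recursion stops.
SUM(level) = 0 + 1 + 1 + 2 + 2 + 3 + 3 = 12.

12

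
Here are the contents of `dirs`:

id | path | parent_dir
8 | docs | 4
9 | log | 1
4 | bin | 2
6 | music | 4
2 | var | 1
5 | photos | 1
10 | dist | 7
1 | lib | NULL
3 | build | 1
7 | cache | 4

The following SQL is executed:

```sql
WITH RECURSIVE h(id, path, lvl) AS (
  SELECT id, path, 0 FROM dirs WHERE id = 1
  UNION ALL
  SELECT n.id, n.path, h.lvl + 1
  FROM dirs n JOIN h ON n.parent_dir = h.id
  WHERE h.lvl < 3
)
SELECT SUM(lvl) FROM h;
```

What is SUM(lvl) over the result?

Base: id=1 (lib) at lvl 0.
Iteration 1: rows with parent_dir in {1} -> var (id 2, lvl 1), build (id 3, lvl 1), photos (id 5, lvl 1), log (id 9, lvl 1).
Iteration 2: rows with parent_dir in {2,3,5,9} -> bin (id 4, lvl 2).
Iteration 3: rows with parent_dir in {4} -> music (id 6, lvl 3), cache (id 7, lvl 3), docs (id 8, lvl 3).
Iteration 4: lvl < 3 fails for all current rows; recursion stops.
SUM(lvl) = 0 + 1 + 1 + 1 + 1 + 2 + 3 + 3 + 3 = 15.

15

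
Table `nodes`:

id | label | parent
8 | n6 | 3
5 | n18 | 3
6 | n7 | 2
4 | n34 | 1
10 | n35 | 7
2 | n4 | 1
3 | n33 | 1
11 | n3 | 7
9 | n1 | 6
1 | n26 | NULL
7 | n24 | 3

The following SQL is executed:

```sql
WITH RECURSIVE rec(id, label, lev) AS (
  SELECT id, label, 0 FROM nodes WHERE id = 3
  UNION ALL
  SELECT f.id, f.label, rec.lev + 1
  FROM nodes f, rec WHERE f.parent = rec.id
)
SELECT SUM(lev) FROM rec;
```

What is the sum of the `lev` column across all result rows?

Base: id=3 (n33) at lev 0.
Iteration 1: rows with parent in {3} -> n18 (id 5, lev 1), n24 (id 7, lev 1), n6 (id 8, lev 1).
Iteration 2: rows with parent in {5,7,8} -> n35 (id 10, lev 2), n3 (id 11, lev 2).
Iteration 3: no rows with parent in {10,11}; recursion stops.
SUM(lev) = 0 + 1 + 1 + 1 + 2 + 2 = 7.

7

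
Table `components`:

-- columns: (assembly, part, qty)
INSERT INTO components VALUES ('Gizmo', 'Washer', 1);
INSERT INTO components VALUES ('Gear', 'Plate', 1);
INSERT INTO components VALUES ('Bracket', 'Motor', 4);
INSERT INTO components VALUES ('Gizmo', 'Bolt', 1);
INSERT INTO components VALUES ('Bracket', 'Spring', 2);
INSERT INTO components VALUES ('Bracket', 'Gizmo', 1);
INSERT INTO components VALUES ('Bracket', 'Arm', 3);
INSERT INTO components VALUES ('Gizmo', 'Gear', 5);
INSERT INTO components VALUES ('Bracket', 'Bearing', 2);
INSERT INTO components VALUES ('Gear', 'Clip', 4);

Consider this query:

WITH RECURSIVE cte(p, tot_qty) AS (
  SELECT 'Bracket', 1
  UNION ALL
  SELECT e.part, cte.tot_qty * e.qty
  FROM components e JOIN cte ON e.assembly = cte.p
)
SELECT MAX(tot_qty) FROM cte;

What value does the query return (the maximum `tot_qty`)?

20

Base: (Bracket, tot_qty=1).
Iteration 1: components of {Bracket} -> Arm = 1*3 = 3, Bearing = 1*2 = 2, Gizmo = 1*1 = 1, Motor = 1*4 = 4, Spring = 1*2 = 2.
Iteration 2: components of {Arm,Bearing,Gizmo,Motor,Spring} -> Bolt = 1*1 = 1, Gear = 1*5 = 5, Washer = 1*1 = 1.
Iteration 3: components of {Bolt,Gear,Washer} -> Clip = 5*4 = 20, Plate = 5*1 = 5.
Iteration 4: no further components; recursion stops.
tot_qty values: 1, 1, 2, 2, 3, 4, 1, 5, 1, 20, 5; the maximum is 20.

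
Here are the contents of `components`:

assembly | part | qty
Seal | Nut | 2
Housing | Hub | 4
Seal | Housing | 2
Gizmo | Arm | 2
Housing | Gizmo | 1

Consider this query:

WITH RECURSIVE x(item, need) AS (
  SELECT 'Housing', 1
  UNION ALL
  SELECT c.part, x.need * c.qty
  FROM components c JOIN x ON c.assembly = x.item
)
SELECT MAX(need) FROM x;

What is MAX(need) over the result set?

4

Base: (Housing, need=1).
Iteration 1: components of {Housing} -> Gizmo = 1*1 = 1, Hub = 1*4 = 4.
Iteration 2: components of {Gizmo,Hub} -> Arm = 1*2 = 2.
Iteration 3: no further components; recursion stops.
need values: 1, 1, 4, 2; the maximum is 4.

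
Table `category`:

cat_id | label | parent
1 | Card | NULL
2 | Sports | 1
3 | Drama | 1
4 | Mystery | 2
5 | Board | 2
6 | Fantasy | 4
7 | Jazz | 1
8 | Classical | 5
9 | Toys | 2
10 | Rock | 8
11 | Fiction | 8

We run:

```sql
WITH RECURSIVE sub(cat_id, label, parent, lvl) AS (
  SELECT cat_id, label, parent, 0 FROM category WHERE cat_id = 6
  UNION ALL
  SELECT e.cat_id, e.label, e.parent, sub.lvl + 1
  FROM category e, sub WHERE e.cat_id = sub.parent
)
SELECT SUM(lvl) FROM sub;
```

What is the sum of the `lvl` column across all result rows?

Base: cat_id=6 (Fantasy), parent=4, lvl 0.
Iteration 1: join on cat_id=4 -> Mystery (id 4, parent=2, lvl 1).
Iteration 2: join on cat_id=2 -> Sports (id 2, parent=1, lvl 2).
Iteration 3: join on cat_id=1 -> Card (id 1, parent=NULL, lvl 3).
Iteration 4: parent is NULL; no match; recursion stops.
SUM(lvl) = 0 + 1 + 2 + 3 = 6.

6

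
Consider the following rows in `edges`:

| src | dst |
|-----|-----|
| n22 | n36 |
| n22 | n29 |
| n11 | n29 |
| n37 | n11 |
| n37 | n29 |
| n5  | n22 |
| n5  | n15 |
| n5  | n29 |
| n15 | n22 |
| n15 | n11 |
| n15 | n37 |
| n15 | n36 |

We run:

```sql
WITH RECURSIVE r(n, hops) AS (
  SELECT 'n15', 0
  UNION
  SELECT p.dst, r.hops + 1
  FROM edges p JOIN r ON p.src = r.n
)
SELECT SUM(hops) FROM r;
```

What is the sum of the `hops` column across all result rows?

Base: (n15, hops=0).
Iteration 1: edges from {n15} -> (n11, hops=1), (n22, hops=1), (n36, hops=1), (n37, hops=1).
Iteration 2: edges from {n11,n22,n36,n37} -> (n11, hops=2), (n29, hops=2), (n36, hops=2). [UNION drops 2 duplicate row(s)]
Iteration 3: edges from {n11,n29,n36} -> (n29, hops=3).
Iteration 4: no outgoing edges from {n29}; recursion stops.
SUM(hops) = 0 + 1 + 1 + 1 + 1 + 2 + 2 + 2 + 3 = 13.

13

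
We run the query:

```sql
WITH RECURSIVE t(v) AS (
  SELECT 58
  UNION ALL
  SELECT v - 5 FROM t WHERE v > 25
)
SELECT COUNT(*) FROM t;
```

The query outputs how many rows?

8

Base: v=58.
Iteration 1: 58 > 25 holds -> v = 58 - 5 = 53.
Iteration 2: 53 > 25 holds -> v = 53 - 5 = 48.
Iteration 3: 48 > 25 holds -> v = 48 - 5 = 43.
Iteration 4: 43 > 25 holds -> v = 43 - 5 = 38.
Iteration 5: 38 > 25 holds -> v = 38 - 5 = 33.
Iteration 6: 33 > 25 holds -> v = 33 - 5 = 28.
Iteration 7: 28 > 25 holds -> v = 28 - 5 = 23.
Iteration 8: 23 > 25 fails; recursion stops.
Total rows emitted: 8.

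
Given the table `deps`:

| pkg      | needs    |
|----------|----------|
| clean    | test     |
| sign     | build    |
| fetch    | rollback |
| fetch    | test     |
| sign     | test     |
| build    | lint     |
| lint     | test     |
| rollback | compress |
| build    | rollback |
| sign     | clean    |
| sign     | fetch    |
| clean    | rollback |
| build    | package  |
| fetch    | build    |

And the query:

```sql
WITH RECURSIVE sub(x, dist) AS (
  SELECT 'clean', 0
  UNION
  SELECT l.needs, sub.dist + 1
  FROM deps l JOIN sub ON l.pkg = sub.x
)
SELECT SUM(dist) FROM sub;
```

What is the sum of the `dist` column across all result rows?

Base: (clean, dist=0).
Iteration 1: edges from {clean} -> (rollback, dist=1), (test, dist=1).
Iteration 2: edges from {rollback,test} -> (compress, dist=2).
Iteration 3: no outgoing edges from {compress}; recursion stops.
SUM(dist) = 0 + 1 + 1 + 2 = 4.

4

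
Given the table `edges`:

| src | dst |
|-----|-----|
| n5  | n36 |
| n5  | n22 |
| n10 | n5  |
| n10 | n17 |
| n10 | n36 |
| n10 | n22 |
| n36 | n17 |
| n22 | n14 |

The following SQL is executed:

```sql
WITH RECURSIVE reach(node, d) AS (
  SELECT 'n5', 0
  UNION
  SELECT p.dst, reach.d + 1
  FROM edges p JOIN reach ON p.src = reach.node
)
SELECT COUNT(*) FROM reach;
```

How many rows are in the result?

5

Base: (n5, d=0).
Iteration 1: edges from {n5} -> (n22, d=1), (n36, d=1).
Iteration 2: edges from {n22,n36} -> (n14, d=2), (n17, d=2).
Iteration 3: no outgoing edges from {n14,n17}; recursion stops.
Total rows emitted: 5.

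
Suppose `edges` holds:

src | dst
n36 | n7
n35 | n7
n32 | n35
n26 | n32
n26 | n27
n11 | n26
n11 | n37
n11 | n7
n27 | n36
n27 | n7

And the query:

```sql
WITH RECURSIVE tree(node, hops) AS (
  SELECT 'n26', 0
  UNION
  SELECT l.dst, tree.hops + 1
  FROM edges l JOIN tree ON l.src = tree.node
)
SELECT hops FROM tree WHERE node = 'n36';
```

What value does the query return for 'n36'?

Base: (n26, hops=0).
Iteration 1: edges from {n26} -> (n27, hops=1), (n32, hops=1).
Iteration 2: edges from {n27,n32} -> (n35, hops=2), (n36, hops=2), (n7, hops=2).
Iteration 3: edges from {n35,n36,n7} -> (n7, hops=3). [UNION drops 1 duplicate row(s)]
Iteration 4: no outgoing edges from {n7}; recursion stops.

2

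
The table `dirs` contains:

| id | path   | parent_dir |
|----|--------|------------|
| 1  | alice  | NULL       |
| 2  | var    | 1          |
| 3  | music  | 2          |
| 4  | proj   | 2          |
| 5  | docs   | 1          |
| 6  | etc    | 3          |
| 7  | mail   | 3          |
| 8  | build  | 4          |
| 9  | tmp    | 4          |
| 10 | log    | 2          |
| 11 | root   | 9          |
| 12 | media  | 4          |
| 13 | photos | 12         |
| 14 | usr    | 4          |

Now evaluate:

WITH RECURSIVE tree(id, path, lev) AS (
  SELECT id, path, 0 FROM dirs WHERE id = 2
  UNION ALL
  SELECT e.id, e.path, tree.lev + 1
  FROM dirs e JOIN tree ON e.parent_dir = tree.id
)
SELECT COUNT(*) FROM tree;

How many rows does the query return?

Base: id=2 (var) at lev 0.
Iteration 1: rows with parent_dir in {2} -> music (id 3, lev 1), proj (id 4, lev 1), log (id 10, lev 1).
Iteration 2: rows with parent_dir in {3,4,10} -> etc (id 6, lev 2), mail (id 7, lev 2), build (id 8, lev 2), tmp (id 9, lev 2), media (id 12, lev 2), usr (id 14, lev 2).
Iteration 3: rows with parent_dir in {6,7,8,9,12,14} -> root (id 11, lev 3), photos (id 13, lev 3).
Iteration 4: no rows with parent_dir in {11,13}; recursion stops.
Total rows emitted: 12.

12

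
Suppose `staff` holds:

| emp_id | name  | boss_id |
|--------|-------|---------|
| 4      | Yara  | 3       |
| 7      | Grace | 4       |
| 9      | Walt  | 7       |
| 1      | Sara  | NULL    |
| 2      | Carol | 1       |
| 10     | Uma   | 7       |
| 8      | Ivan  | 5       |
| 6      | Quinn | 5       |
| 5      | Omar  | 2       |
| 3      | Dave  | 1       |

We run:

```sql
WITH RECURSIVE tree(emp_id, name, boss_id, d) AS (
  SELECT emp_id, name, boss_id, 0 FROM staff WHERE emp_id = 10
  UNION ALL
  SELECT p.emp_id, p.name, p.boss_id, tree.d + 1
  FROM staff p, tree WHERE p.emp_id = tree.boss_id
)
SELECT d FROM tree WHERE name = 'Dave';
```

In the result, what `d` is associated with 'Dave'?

Base: emp_id=10 (Uma), boss_id=7, d 0.
Iteration 1: join on emp_id=7 -> Grace (id 7, boss_id=4, d 1).
Iteration 2: join on emp_id=4 -> Yara (id 4, boss_id=3, d 2).
Iteration 3: join on emp_id=3 -> Dave (id 3, boss_id=1, d 3).
Iteration 4: join on emp_id=1 -> Sara (id 1, boss_id=NULL, d 4).
Iteration 5: boss_id is NULL; no match; recursion stops.

3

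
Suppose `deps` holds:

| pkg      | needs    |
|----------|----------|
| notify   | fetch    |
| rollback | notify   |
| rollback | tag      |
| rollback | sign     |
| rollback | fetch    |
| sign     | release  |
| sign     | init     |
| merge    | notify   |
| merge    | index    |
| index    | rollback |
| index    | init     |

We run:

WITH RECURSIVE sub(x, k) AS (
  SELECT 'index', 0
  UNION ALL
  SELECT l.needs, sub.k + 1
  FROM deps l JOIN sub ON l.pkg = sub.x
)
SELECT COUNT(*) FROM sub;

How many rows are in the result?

Base: (index, k=0).
Iteration 1: edges from {index} -> (init, k=1), (rollback, k=1).
Iteration 2: edges from {init,rollback} -> (fetch, k=2), (notify, k=2), (sign, k=2), (tag, k=2).
Iteration 3: edges from {fetch,notify,sign,tag} -> (fetch, k=3), (init, k=3), (release, k=3).
Iteration 4: no outgoing edges from {fetch,init,release}; recursion stops.
Total rows emitted: 10.

10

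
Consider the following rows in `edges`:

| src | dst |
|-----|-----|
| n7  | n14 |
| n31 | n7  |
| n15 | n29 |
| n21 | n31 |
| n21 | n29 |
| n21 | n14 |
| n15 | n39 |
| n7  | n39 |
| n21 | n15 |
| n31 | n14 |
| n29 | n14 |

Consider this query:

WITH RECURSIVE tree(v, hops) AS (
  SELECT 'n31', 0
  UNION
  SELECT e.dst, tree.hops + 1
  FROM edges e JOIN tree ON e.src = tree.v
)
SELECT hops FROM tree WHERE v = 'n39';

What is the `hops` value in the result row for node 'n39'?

Base: (n31, hops=0).
Iteration 1: edges from {n31} -> (n14, hops=1), (n7, hops=1).
Iteration 2: edges from {n14,n7} -> (n14, hops=2), (n39, hops=2).
Iteration 3: no outgoing edges from {n14,n39}; recursion stops.

2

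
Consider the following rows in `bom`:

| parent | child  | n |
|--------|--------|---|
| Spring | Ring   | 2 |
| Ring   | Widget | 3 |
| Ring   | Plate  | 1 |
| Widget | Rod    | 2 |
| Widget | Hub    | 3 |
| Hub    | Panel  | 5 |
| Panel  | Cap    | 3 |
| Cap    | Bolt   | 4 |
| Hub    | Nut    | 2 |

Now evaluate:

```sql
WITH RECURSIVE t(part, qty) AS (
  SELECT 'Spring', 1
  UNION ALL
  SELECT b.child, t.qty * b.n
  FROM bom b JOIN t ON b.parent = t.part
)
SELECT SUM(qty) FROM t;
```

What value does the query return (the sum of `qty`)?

Base: (Spring, qty=1).
Iteration 1: components of {Spring} -> Ring = 1*2 = 2.
Iteration 2: components of {Ring} -> Plate = 2*1 = 2, Widget = 2*3 = 6.
Iteration 3: components of {Plate,Widget} -> Hub = 6*3 = 18, Rod = 6*2 = 12.
Iteration 4: components of {Hub,Rod} -> Nut = 18*2 = 36, Panel = 18*5 = 90.
Iteration 5: components of {Nut,Panel} -> Cap = 90*3 = 270.
Iteration 6: components of {Cap} -> Bolt = 270*4 = 1080.
Iteration 7: no further components; recursion stops.
SUM(qty) = 1 + 2 + 6 + 2 + 12 + 18 + 90 + 36 + 270 + 1080 = 1517.

1517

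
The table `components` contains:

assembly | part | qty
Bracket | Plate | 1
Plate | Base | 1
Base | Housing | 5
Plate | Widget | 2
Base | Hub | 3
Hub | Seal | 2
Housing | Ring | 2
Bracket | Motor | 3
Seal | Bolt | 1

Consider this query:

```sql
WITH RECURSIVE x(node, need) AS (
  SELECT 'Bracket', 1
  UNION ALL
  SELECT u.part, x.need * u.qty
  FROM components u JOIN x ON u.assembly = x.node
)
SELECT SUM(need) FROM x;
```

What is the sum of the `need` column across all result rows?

Base: (Bracket, need=1).
Iteration 1: components of {Bracket} -> Motor = 1*3 = 3, Plate = 1*1 = 1.
Iteration 2: components of {Motor,Plate} -> Base = 1*1 = 1, Widget = 1*2 = 2.
Iteration 3: components of {Base,Widget} -> Housing = 1*5 = 5, Hub = 1*3 = 3.
Iteration 4: components of {Housing,Hub} -> Ring = 5*2 = 10, Seal = 3*2 = 6.
Iteration 5: components of {Ring,Seal} -> Bolt = 6*1 = 6.
Iteration 6: no further components; recursion stops.
SUM(need) = 1 + 1 + 3 + 1 + 2 + 5 + 3 + 10 + 6 + 6 = 38.

38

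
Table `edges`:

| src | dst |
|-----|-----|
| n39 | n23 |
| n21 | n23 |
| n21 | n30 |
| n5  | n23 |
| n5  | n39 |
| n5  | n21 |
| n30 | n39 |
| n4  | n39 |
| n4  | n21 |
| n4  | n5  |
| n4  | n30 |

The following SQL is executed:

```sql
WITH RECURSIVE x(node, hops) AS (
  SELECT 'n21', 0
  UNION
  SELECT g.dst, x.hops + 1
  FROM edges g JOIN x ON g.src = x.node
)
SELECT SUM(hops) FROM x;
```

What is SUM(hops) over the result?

Base: (n21, hops=0).
Iteration 1: edges from {n21} -> (n23, hops=1), (n30, hops=1).
Iteration 2: edges from {n23,n30} -> (n39, hops=2).
Iteration 3: edges from {n39} -> (n23, hops=3).
Iteration 4: no outgoing edges from {n23}; recursion stops.
SUM(hops) = 0 + 1 + 1 + 2 + 3 = 7.

7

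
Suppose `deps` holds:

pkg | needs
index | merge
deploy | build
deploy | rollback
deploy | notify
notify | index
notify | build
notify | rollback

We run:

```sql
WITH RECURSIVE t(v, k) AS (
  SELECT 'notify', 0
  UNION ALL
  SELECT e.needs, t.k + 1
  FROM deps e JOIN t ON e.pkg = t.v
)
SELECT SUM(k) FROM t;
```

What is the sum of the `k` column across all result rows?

Base: (notify, k=0).
Iteration 1: edges from {notify} -> (build, k=1), (index, k=1), (rollback, k=1).
Iteration 2: edges from {build,index,rollback} -> (merge, k=2).
Iteration 3: no outgoing edges from {merge}; recursion stops.
SUM(k) = 0 + 1 + 1 + 1 + 2 = 5.

5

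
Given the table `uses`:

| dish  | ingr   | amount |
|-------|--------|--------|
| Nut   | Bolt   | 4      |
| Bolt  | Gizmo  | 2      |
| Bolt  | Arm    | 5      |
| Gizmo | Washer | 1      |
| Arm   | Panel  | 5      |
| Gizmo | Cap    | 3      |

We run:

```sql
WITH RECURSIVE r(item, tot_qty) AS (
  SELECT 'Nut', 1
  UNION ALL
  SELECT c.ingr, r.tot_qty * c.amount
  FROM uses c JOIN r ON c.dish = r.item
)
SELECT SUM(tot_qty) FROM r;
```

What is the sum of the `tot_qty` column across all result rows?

Base: (Nut, tot_qty=1).
Iteration 1: components of {Nut} -> Bolt = 1*4 = 4.
Iteration 2: components of {Bolt} -> Arm = 4*5 = 20, Gizmo = 4*2 = 8.
Iteration 3: components of {Arm,Gizmo} -> Cap = 8*3 = 24, Panel = 20*5 = 100, Washer = 8*1 = 8.
Iteration 4: no further components; recursion stops.
SUM(tot_qty) = 1 + 4 + 8 + 20 + 8 + 24 + 100 = 165.

165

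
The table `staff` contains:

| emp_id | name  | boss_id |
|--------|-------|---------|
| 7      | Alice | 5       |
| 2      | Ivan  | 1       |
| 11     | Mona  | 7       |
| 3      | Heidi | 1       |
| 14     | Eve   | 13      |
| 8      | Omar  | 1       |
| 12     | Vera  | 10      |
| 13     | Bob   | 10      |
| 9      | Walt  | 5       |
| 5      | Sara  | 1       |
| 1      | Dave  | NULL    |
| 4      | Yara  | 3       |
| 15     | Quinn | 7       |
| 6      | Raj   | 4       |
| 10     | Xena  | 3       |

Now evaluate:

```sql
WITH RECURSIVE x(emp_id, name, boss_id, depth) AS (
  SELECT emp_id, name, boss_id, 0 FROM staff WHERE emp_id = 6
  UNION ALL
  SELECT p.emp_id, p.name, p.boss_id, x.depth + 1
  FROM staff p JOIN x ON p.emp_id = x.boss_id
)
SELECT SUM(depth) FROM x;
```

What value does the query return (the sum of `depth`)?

6

Base: emp_id=6 (Raj), boss_id=4, depth 0.
Iteration 1: join on emp_id=4 -> Yara (id 4, boss_id=3, depth 1).
Iteration 2: join on emp_id=3 -> Heidi (id 3, boss_id=1, depth 2).
Iteration 3: join on emp_id=1 -> Dave (id 1, boss_id=NULL, depth 3).
Iteration 4: boss_id is NULL; no match; recursion stops.
SUM(depth) = 0 + 1 + 2 + 3 = 6.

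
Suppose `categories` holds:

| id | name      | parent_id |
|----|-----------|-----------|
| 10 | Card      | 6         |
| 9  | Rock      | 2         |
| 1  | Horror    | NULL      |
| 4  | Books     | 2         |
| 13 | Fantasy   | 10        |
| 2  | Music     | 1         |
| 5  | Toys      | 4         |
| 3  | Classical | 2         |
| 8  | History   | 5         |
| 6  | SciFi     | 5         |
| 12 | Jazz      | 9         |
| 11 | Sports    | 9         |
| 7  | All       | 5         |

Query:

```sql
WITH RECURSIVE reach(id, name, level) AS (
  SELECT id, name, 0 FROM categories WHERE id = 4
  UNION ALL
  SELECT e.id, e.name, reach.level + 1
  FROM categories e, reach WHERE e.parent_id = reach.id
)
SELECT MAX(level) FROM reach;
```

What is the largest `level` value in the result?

Base: id=4 (Books) at level 0.
Iteration 1: rows with parent_id in {4} -> Toys (id 5, level 1).
Iteration 2: rows with parent_id in {5} -> SciFi (id 6, level 2), All (id 7, level 2), History (id 8, level 2).
Iteration 3: rows with parent_id in {6,7,8} -> Card (id 10, level 3).
Iteration 4: rows with parent_id in {10} -> Fantasy (id 13, level 4).
Iteration 5: no rows with parent_id in {13}; recursion stops.
level values: 0, 1, 2, 2, 2, 3, 4; the maximum is 4.

4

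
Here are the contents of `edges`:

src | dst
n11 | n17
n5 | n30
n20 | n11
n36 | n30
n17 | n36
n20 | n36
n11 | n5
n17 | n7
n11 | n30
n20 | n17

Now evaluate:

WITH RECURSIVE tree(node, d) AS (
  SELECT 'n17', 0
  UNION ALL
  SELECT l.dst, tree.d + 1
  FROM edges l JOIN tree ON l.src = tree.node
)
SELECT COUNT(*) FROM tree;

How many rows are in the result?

Base: (n17, d=0).
Iteration 1: edges from {n17} -> (n36, d=1), (n7, d=1).
Iteration 2: edges from {n36,n7} -> (n30, d=2).
Iteration 3: no outgoing edges from {n30}; recursion stops.
Total rows emitted: 4.

4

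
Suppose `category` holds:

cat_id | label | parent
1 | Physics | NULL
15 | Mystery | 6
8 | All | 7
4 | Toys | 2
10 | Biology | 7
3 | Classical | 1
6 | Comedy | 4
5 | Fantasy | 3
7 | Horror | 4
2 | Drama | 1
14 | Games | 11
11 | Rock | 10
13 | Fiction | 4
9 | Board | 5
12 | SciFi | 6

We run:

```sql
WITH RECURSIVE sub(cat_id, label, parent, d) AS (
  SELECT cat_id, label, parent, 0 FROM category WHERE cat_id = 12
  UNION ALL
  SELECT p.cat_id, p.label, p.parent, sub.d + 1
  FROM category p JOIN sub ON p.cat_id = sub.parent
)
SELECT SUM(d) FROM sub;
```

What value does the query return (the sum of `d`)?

10

Base: cat_id=12 (SciFi), parent=6, d 0.
Iteration 1: join on cat_id=6 -> Comedy (id 6, parent=4, d 1).
Iteration 2: join on cat_id=4 -> Toys (id 4, parent=2, d 2).
Iteration 3: join on cat_id=2 -> Drama (id 2, parent=1, d 3).
Iteration 4: join on cat_id=1 -> Physics (id 1, parent=NULL, d 4).
Iteration 5: parent is NULL; no match; recursion stops.
SUM(d) = 0 + 1 + 2 + 3 + 4 = 10.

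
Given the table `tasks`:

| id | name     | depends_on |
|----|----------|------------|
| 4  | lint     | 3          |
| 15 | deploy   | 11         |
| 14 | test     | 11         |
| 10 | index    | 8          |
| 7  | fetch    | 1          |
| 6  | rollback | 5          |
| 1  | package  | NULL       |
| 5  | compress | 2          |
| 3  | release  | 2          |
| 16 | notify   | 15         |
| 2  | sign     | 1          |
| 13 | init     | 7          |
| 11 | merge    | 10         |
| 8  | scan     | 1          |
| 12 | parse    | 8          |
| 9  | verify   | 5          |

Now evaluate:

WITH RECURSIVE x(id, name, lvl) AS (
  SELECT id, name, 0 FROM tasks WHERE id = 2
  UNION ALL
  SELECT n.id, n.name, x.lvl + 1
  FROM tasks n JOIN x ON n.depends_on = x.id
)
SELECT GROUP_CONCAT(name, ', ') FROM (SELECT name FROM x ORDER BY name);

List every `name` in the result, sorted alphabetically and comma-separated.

Base: id=2 (sign) at lvl 0.
Iteration 1: rows with depends_on in {2} -> release (id 3, lvl 1), compress (id 5, lvl 1).
Iteration 2: rows with depends_on in {3,5} -> lint (id 4, lvl 2), rollback (id 6, lvl 2), verify (id 9, lvl 2).
Iteration 3: no rows with depends_on in {4,6,9}; recursion stops.

compress, lint, release, rollback, sign, verify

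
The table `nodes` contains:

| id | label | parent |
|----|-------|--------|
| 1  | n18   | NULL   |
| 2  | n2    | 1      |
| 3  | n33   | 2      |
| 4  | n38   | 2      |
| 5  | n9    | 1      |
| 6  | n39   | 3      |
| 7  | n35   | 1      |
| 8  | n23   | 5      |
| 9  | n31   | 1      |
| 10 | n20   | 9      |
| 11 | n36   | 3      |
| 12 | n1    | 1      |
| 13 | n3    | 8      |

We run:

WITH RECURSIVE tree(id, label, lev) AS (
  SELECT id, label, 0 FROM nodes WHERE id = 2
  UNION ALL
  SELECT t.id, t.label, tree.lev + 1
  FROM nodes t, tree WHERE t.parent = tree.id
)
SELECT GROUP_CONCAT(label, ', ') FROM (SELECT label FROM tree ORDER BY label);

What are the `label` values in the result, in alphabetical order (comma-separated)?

Base: id=2 (n2) at lev 0.
Iteration 1: rows with parent in {2} -> n33 (id 3, lev 1), n38 (id 4, lev 1).
Iteration 2: rows with parent in {3,4} -> n39 (id 6, lev 2), n36 (id 11, lev 2).
Iteration 3: no rows with parent in {6,11}; recursion stops.

n2, n33, n36, n38, n39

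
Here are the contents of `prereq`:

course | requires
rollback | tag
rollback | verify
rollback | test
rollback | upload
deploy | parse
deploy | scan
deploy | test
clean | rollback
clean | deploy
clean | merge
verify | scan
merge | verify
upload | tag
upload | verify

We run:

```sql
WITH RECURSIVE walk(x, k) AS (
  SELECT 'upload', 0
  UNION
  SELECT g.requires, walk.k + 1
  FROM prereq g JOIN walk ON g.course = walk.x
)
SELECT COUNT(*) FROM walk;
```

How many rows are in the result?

Base: (upload, k=0).
Iteration 1: edges from {upload} -> (tag, k=1), (verify, k=1).
Iteration 2: edges from {tag,verify} -> (scan, k=2).
Iteration 3: no outgoing edges from {scan}; recursion stops.
Total rows emitted: 4.

4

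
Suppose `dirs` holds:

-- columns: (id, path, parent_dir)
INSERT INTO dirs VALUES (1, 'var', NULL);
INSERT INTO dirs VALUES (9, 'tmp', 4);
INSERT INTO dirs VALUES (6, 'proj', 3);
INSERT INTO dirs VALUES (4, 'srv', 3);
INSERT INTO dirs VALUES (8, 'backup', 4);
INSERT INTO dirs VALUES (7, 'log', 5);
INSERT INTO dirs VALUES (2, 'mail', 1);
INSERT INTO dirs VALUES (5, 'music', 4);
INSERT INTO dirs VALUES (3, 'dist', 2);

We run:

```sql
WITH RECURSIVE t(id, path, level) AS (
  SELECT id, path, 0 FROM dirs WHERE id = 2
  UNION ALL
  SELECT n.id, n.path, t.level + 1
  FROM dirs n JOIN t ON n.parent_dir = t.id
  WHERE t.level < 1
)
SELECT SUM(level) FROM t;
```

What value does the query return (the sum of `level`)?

Base: id=2 (mail) at level 0.
Iteration 1: rows with parent_dir in {2} -> dist (id 3, level 1).
Iteration 2: level < 1 fails for all current rows; recursion stops.
SUM(level) = 0 + 1 = 1.

1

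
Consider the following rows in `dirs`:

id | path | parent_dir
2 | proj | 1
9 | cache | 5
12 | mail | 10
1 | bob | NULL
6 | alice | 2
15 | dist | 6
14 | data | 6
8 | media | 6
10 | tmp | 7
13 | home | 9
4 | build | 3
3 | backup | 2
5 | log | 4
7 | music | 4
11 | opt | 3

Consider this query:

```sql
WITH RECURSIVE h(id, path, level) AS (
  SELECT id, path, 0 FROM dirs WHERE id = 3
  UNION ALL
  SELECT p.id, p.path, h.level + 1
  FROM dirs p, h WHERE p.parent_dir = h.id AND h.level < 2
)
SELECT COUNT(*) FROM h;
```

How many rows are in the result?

5

Base: id=3 (backup) at level 0.
Iteration 1: rows with parent_dir in {3} -> build (id 4, level 1), opt (id 11, level 1).
Iteration 2: rows with parent_dir in {4,11} -> log (id 5, level 2), music (id 7, level 2).
Iteration 3: level < 2 fails for all current rows; recursion stops.
Total rows emitted: 5.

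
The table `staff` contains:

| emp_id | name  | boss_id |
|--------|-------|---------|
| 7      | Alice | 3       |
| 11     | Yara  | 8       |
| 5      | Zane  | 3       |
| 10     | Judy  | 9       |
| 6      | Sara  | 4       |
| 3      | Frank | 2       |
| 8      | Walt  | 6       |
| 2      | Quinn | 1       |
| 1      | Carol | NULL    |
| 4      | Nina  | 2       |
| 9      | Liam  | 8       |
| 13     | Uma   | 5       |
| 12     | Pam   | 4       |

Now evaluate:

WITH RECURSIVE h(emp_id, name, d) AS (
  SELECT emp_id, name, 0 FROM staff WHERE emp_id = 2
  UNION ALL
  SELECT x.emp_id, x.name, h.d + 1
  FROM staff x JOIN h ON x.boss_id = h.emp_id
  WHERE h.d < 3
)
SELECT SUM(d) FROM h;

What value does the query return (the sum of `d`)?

16

Base: emp_id=2 (Quinn) at d 0.
Iteration 1: rows with boss_id in {2} -> Frank (id 3, d 1), Nina (id 4, d 1).
Iteration 2: rows with boss_id in {3,4} -> Zane (id 5, d 2), Sara (id 6, d 2), Alice (id 7, d 2), Pam (id 12, d 2).
Iteration 3: rows with boss_id in {5,6,7,12} -> Walt (id 8, d 3), Uma (id 13, d 3).
Iteration 4: d < 3 fails for all current rows; recursion stops.
SUM(d) = 0 + 1 + 1 + 2 + 2 + 2 + 2 + 3 + 3 = 16.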